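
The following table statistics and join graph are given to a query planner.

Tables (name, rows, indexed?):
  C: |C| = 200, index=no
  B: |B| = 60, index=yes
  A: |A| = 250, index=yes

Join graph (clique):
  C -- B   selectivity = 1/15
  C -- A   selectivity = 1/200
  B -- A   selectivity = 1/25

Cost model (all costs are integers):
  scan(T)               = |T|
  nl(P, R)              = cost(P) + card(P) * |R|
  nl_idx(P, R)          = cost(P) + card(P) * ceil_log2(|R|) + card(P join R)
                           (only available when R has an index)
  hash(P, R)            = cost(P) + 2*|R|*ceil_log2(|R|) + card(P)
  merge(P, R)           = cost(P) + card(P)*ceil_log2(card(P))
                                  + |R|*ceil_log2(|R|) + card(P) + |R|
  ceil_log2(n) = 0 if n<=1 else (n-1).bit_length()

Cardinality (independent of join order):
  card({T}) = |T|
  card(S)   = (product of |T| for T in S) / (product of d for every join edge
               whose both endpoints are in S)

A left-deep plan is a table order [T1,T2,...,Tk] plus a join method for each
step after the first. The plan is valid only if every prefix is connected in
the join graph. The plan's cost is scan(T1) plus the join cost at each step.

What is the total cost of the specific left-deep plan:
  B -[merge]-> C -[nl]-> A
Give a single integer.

202280

step 1: scan B: cost=60, card=60
step 2: join C via merge
    card(P join C) = 60*200/(15) = 800
    cost = 60 + 60*6 + 200*8 + 60 + 200 = 2280
step 3: join A via nl
    card(P join A) = 800*250/(200*25) = 40
    cost = 2280 + 800*250 = 202280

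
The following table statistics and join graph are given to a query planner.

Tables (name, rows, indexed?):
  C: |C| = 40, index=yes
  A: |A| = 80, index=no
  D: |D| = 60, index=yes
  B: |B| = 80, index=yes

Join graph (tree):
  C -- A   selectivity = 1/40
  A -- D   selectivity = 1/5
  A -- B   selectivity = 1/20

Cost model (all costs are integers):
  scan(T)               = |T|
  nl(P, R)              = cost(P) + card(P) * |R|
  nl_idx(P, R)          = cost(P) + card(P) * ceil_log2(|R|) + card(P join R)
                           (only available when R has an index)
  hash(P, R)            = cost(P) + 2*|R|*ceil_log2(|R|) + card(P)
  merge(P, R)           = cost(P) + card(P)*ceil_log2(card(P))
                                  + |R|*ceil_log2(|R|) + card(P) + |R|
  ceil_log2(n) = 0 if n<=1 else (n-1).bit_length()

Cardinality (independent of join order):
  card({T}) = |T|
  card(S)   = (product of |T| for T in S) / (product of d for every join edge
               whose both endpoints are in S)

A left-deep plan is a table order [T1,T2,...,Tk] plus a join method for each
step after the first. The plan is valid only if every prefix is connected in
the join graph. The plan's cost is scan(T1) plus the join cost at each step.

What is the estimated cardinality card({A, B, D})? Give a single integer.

Tables in S: A(80), B(80), D(60)
Edges inside S: A-D(d=5), A-B(d=20)
numerator = 80 * 80 * 60 = 384000
denominator = 5 * 20 = 100
card(S) = 384000 / 100 = 3840

3840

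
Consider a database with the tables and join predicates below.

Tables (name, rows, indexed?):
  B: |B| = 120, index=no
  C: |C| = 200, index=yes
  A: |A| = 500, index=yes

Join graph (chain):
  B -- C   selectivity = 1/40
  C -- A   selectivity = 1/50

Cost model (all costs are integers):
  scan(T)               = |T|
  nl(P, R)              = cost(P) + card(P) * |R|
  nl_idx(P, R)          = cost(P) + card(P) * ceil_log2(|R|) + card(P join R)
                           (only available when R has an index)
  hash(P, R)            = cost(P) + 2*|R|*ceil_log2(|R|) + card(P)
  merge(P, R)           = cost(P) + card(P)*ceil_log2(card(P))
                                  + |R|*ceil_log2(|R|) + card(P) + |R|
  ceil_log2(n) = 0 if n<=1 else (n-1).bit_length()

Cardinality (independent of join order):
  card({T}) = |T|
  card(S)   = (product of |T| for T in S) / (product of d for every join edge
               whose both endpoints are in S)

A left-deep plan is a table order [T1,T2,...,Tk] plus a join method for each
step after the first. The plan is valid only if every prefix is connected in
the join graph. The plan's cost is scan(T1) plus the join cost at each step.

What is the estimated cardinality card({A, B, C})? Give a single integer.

6000

Tables in S: A(500), B(120), C(200)
Edges inside S: B-C(d=40), C-A(d=50)
numerator = 500 * 120 * 200 = 12000000
denominator = 40 * 50 = 2000
card(S) = 12000000 / 2000 = 6000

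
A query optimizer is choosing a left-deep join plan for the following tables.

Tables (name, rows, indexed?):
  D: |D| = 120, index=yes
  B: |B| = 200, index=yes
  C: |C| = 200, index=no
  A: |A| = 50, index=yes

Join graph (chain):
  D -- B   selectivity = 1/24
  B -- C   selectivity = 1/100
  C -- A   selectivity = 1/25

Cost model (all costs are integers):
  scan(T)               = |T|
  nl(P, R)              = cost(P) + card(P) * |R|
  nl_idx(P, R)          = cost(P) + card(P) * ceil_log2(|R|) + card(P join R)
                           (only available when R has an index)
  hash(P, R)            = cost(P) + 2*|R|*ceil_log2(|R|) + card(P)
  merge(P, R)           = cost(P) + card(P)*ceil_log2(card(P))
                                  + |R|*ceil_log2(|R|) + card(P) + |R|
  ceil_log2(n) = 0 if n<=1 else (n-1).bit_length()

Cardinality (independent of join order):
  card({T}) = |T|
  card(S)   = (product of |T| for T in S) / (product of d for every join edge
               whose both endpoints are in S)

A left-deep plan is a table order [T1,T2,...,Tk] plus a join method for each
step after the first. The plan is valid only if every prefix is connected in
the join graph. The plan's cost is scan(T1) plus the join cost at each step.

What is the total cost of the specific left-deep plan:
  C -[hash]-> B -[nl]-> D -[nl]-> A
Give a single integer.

151600

step 1: scan C: cost=200, card=200
step 2: join B via hash
    card(P join B) = 200*200/(100) = 400
    cost = 200 + 2*200*8 + 200 = 3600
step 3: join D via nl
    card(P join D) = 400*120/(24) = 2000
    cost = 3600 + 400*120 = 51600
step 4: join A via nl
    card(P join A) = 2000*50/(25) = 4000
    cost = 51600 + 2000*50 = 151600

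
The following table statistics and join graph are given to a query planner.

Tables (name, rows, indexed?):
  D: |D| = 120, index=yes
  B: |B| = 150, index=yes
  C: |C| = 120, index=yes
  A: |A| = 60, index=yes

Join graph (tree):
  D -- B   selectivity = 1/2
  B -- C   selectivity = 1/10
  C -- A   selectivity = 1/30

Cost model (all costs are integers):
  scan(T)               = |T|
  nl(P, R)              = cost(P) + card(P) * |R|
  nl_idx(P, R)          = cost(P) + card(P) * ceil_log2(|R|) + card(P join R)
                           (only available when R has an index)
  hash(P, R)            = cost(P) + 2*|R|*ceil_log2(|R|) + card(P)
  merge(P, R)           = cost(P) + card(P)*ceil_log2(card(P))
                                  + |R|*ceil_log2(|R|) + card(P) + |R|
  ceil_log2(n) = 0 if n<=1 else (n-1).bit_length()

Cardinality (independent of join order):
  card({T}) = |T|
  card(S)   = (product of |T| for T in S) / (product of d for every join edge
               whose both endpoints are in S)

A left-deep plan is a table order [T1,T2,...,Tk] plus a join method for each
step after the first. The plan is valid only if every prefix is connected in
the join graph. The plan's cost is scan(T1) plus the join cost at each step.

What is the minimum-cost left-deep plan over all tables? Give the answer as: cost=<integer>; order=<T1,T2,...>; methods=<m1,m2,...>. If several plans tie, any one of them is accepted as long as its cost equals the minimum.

Selinger DP (subsets sized 1..n):
  {D}: scan cost=120, card=120
  {B}: scan cost=150, card=150
  {C}: scan cost=120, card=120
  {A}: scan cost=60, card=60
  {BD}: card=9000; try (D,hash)→1980, (B,merge)→2430, (D,merge)→2460, (B,hash)→2640, (B,nl_idx)→10080, (D,nl_idx)→10200 …(+2); best=1980 via (D,hash)
  {BC}: card=1800; try (C,hash)→1980, (B,merge)→2430, (C,merge)→2460, (B,hash)→2640, (B,nl_idx)→2880, (C,nl_idx)→3000 …(+2); best=1980 via (C,hash)
  {AC}: card=240; try (C,nl_idx)→720, (A,hash)→960, (A,nl_idx)→1080, (C,merge)→1440, (A,merge)→1500, (C,hash)→1800 …(+2); best=720 via (C,nl_idx)
  {BCD}: card=108000; try (D,hash)→5460, (C,hash)→12660, (D,merge)→24540, (D,nl_idx)→122580, (C,merge)→137940, (C,nl_idx)→172980 …(+2); best=5460 via (D,hash)
  {ABC}: card=3600; try (B,hash)→3360, (B,merge)→4230, (A,hash)→4500, (B,nl_idx)→6240, (A,nl_idx)→16380, (A,merge)→24000 …(+2); best=3360 via (B,hash)
  {ABCD}: card=216000; try (D,hash)→8640, (D,merge)→51120, (A,hash)→114180, (D,nl_idx)→244560, (D,nl)→435360, (A,nl_idx)→869460 …(+2); best=8640 via (D,hash)

cost=8640; order=A,C,B,D; methods=nl_idx,hash,hash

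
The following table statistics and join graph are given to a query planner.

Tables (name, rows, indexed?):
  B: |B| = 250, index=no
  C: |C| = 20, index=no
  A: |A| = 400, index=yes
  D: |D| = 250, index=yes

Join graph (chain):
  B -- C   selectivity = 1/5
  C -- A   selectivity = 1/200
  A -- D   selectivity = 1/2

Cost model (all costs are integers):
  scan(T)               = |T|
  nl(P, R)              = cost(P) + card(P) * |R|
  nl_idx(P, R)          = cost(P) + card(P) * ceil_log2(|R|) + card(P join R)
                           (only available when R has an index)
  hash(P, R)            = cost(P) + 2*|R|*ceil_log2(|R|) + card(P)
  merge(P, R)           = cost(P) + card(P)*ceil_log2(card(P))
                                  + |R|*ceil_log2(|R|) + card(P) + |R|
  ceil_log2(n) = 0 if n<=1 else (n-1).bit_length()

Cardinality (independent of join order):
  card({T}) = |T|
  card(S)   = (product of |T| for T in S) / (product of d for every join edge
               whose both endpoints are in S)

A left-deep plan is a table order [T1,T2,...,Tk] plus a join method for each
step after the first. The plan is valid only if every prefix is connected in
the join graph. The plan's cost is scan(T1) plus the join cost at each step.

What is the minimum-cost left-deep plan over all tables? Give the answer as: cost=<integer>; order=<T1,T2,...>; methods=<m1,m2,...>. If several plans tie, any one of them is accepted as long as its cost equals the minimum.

cost=8770; order=C,A,B,D; methods=nl_idx,merge,hash

Selinger DP (subsets sized 1..n):
  {B}: scan cost=250, card=250
  {C}: scan cost=20, card=20
  {A}: scan cost=400, card=400
  {D}: scan cost=250, card=250
  {BC}: card=1000; try (C,hash)→700, (B,merge)→2390, (C,merge)→2620, (B,hash)→4040, (B,nl)→5020, (C,nl)→5250; best=700 via (C,hash)
  {AC}: card=40; try (A,nl_idx)→240, (C,hash)→1000, (A,merge)→4140, (C,merge)→4520, (A,hash)→7240, (A,nl)→8020 …(+1); best=240 via (A,nl_idx)
  {AD}: card=50000; try (D,hash)→4800, (A,merge)→6500, (D,merge)→6650, (A,hash)→7700, (A,nl_idx)→52500, (D,nl_idx)→53600 …(+2); best=4800 via (D,hash)
  {ABC}: card=2000; try (B,merge)→2770, (B,hash)→4280, (A,hash)→8900, (B,nl)→10240, (A,nl_idx)→11700, (A,merge)→15700 …(+1); best=2770 via (B,merge)
  {ACD}: card=5000; try (D,merge)→2770, (D,hash)→4280, (D,nl_idx)→5560, (D,nl)→10240, (C,hash)→55000, (C,merge)→854920 …(+1); best=2770 via (D,merge)
  {ABCD}: card=250000; try (D,hash)→8770, (B,hash)→11770, (D,merge)→29020, (B,merge)→75020, (D,nl_idx)→268770, (D,nl)→502770 …(+1); best=8770 via (D,hash)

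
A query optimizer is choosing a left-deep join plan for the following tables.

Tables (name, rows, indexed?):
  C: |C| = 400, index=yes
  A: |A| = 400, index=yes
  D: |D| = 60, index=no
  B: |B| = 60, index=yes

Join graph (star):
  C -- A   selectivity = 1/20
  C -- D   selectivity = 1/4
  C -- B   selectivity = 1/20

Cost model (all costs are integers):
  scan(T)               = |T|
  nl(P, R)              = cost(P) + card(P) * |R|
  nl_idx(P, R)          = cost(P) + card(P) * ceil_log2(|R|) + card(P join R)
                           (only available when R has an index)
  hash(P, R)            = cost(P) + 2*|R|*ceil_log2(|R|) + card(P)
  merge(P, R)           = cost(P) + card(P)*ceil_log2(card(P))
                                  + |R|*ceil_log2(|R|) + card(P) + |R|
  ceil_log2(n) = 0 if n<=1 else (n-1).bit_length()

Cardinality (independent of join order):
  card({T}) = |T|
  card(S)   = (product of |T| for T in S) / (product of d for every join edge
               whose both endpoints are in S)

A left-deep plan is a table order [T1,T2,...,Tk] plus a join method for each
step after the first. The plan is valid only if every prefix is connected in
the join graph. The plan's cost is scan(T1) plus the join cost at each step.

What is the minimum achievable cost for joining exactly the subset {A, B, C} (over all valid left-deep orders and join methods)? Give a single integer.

9920

Selinger DP over subsets of {A,B,C}:
  {C}: scan cost=400, card=400
  {A}: scan cost=400, card=400
  {B}: scan cost=60, card=60
  {AC}: card=8000; try (C,hash)→8000, (A,hash)→8000, (C,merge)→8400, (A,merge)→8400, (C,nl_idx)→12000, (A,nl_idx)→12000 …(+2); best=8000 via (C,hash)
  {BC}: card=1200; try (B,hash)→1520, (C,nl_idx)→1800, (B,nl_idx)→4000, (C,merge)→4480, (B,merge)→4820, (C,hash)→7320 …(+2); best=1520 via (B,hash)
  {ABC}: card=24000; try (A,hash)→9920, (B,hash)→16720, (A,merge)→19920, (A,nl_idx)→36320, (B,nl_idx)→80000, (B,merge)→120420 …(+2); best=9920 via (A,hash)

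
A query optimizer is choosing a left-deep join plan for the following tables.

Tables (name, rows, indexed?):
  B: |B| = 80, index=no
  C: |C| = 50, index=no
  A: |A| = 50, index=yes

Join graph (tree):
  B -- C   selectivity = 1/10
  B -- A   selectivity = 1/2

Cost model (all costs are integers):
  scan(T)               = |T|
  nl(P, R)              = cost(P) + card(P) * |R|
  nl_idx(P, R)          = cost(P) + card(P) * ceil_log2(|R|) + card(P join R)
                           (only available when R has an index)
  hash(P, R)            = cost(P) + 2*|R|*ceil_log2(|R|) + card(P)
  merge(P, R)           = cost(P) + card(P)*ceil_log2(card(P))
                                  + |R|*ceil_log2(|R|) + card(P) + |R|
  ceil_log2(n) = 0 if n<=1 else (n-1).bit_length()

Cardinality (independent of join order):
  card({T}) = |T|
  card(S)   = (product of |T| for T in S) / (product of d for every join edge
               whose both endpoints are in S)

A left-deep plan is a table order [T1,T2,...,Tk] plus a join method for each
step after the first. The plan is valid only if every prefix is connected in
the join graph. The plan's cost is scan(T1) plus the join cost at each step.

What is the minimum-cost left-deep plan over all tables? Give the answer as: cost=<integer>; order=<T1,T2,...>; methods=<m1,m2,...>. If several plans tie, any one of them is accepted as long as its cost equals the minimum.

Selinger DP (subsets sized 1..n):
  {B}: scan cost=80, card=80
  {C}: scan cost=50, card=50
  {A}: scan cost=50, card=50
  {BC}: card=400; try (C,hash)→760, (B,merge)→1040, (C,merge)→1070, (B,hash)→1220, (B,nl)→4050, (C,nl)→4080; best=760 via (C,hash)
  {AB}: card=2000; try (A,hash)→760, (B,merge)→1040, (A,merge)→1070, (B,hash)→1220, (A,nl_idx)→2560, (B,nl)→4050 …(+1); best=760 via (A,hash)
  {ABC}: card=10000; try (A,hash)→1760, (C,hash)→3360, (A,merge)→5110, (A,nl_idx)→13160, (A,nl)→20760, (C,merge)→25110 …(+1); best=1760 via (A,hash)

cost=1760; order=B,C,A; methods=hash,hash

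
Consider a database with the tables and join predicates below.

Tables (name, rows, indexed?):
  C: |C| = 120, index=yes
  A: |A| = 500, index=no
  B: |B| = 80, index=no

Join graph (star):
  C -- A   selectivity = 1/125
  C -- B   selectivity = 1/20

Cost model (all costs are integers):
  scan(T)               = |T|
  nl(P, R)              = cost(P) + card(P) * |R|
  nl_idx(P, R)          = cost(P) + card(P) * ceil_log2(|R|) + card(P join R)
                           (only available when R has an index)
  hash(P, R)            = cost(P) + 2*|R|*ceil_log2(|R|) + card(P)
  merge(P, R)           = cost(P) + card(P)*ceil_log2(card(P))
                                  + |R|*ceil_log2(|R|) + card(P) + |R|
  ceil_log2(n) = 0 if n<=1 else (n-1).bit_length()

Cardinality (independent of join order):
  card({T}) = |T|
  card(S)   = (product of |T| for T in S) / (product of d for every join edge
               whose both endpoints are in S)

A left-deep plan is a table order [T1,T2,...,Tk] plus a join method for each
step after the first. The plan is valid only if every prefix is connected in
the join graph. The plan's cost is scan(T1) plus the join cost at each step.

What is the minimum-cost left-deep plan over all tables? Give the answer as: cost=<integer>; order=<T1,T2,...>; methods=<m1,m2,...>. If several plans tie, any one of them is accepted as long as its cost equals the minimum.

Selinger DP (subsets sized 1..n):
  {C}: scan cost=120, card=120
  {A}: scan cost=500, card=500
  {B}: scan cost=80, card=80
  {AC}: card=480; try (C,hash)→2680, (C,nl_idx)→4480, (A,merge)→6080, (C,merge)→6460, (A,hash)→9240, (A,nl)→60120 …(+1); best=2680 via (C,hash)
  {BC}: card=480; try (C,nl_idx)→1120, (B,hash)→1360, (C,merge)→1680, (B,merge)→1720, (C,hash)→1840, (C,nl)→9680 …(+1); best=1120 via (C,nl_idx)
  {ABC}: card=1920; try (B,hash)→4280, (B,merge)→8120, (A,hash)→10600, (A,merge)→10920, (B,nl)→41080, (A,nl)→241120; best=4280 via (B,hash)

cost=4280; order=A,C,B; methods=hash,hash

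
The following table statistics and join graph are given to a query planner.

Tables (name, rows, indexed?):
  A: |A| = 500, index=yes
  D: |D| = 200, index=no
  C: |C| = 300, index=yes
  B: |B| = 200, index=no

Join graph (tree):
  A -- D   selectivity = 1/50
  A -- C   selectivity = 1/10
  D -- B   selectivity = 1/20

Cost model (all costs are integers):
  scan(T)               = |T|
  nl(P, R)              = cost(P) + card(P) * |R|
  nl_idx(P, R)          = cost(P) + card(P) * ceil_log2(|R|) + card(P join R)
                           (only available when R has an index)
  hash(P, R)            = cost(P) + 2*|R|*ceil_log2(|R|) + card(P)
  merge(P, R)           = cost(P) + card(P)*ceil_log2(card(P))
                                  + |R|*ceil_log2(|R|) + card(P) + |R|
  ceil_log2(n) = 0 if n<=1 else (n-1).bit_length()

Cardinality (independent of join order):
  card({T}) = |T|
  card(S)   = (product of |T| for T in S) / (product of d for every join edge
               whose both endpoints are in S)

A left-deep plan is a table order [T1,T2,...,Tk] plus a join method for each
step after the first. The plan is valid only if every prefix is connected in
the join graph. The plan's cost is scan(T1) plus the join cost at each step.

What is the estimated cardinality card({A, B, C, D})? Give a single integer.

Tables in S: A(500), B(200), C(300), D(200)
Edges inside S: A-D(d=50), A-C(d=10), D-B(d=20)
numerator = 500 * 200 * 300 * 200 = 6000000000
denominator = 50 * 10 * 20 = 10000
card(S) = 6000000000 / 10000 = 600000

600000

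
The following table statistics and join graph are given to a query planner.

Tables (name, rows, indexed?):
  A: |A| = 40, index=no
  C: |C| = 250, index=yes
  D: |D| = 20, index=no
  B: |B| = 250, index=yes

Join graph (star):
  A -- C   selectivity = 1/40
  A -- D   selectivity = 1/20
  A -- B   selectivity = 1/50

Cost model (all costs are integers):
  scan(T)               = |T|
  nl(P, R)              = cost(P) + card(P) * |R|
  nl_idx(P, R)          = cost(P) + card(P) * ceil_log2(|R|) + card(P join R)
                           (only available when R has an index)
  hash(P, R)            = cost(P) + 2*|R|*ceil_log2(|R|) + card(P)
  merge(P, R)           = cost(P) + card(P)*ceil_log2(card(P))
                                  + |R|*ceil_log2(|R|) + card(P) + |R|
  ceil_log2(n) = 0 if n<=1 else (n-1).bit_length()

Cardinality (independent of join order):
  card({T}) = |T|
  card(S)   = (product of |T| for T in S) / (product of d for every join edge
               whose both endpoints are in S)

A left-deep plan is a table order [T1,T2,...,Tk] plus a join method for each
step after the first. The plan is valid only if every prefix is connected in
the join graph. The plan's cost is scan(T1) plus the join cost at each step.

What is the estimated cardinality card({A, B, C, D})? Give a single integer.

Tables in S: A(40), B(250), C(250), D(20)
Edges inside S: A-C(d=40), A-D(d=20), A-B(d=50)
numerator = 40 * 250 * 250 * 20 = 50000000
denominator = 40 * 20 * 50 = 40000
card(S) = 50000000 / 40000 = 1250

1250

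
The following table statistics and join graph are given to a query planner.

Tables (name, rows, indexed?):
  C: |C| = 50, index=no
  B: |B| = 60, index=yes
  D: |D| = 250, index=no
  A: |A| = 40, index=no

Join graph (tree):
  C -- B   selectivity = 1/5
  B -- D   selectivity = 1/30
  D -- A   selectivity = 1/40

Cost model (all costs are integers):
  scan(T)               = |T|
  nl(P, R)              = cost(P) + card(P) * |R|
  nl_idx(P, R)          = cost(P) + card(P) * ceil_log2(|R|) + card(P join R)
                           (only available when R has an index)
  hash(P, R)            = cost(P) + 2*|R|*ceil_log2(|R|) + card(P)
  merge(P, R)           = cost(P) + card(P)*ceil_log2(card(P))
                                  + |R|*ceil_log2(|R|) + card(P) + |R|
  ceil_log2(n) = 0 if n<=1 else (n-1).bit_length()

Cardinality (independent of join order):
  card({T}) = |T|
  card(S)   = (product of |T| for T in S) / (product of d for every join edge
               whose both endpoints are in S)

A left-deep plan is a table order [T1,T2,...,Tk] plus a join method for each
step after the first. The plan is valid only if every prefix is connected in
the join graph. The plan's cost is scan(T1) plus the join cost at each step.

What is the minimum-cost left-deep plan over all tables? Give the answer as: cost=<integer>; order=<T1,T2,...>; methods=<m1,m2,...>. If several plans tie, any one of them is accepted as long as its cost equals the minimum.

Selinger DP (subsets sized 1..n):
  {C}: scan cost=50, card=50
  {B}: scan cost=60, card=60
  {D}: scan cost=250, card=250
  {A}: scan cost=40, card=40
  {BC}: card=600; try (C,hash)→720, (B,hash)→820, (B,merge)→820, (C,merge)→830, (B,nl_idx)→950, (B,nl)→3050 …(+1); best=720 via (C,hash)
  {BD}: card=500; try (B,hash)→1220, (B,nl_idx)→2250, (D,merge)→2730, (B,merge)→2920, (D,hash)→4120, (D,nl)→15060 …(+1); best=1220 via (B,hash)
  {AD}: card=250; try (A,hash)→980, (D,merge)→2570, (A,merge)→2780, (D,hash)→4080, (D,nl)→10040, (A,nl)→10250; best=980 via (A,hash)
  {BCD}: card=5000; try (C,hash)→2320, (D,hash)→5320, (C,merge)→6570, (D,merge)→9570, (C,nl)→26220, (D,nl)→150720; best=2320 via (C,hash)
  {ABD}: card=500; try (B,hash)→1950, (A,hash)→2200, (B,nl_idx)→2980, (B,merge)→3650, (A,merge)→6500, (B,nl)→15980 …(+1); best=1950 via (B,hash)
  {ABCD}: card=5000; try (C,hash)→3050, (C,merge)→7300, (A,hash)→7800, (C,nl)→26950, (A,merge)→72600, (A,nl)→202320; best=3050 via (C,hash)

cost=3050; order=D,A,B,C; methods=hash,hash,hash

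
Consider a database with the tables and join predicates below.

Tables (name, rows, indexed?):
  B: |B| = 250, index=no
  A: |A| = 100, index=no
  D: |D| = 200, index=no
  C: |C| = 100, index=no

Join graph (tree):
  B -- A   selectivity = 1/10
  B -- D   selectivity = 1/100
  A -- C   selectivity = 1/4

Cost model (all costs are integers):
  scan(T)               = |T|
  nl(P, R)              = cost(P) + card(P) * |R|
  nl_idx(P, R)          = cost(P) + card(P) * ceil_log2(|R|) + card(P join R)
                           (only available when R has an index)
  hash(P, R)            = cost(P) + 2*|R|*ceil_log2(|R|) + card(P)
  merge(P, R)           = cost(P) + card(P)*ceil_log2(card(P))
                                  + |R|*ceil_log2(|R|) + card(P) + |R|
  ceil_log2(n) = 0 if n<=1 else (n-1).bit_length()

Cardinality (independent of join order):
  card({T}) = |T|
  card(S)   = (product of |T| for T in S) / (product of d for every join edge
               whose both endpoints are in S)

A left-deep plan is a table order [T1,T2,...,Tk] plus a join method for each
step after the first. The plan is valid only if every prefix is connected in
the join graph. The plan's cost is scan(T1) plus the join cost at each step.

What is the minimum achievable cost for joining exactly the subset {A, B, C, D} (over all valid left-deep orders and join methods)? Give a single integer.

12000

Selinger DP over subsets of {A,B,C,D}:
  {B}: scan cost=250, card=250
  {A}: scan cost=100, card=100
  {D}: scan cost=200, card=200
  {C}: scan cost=100, card=100
  {AB}: card=2500; try (A,hash)→1900, (B,merge)→3150, (A,merge)→3300, (B,hash)→4200, (B,nl)→25100, (A,nl)→25250; best=1900 via (A,hash)
  {BD}: card=500; try (D,hash)→3700, (B,merge)→4250, (D,merge)→4300, (B,hash)→4400, (B,nl)→50200, (D,nl)→50250; best=3700 via (D,hash)
  {AC}: card=2500; try (C,hash)→1600, (A,hash)→1600, (C,merge)→1700, (A,merge)→1700, (C,nl)→10100, (A,nl)→10100; best=1600 via (C,hash)
  {ABD}: card=5000; try (A,hash)→5600, (D,hash)→7600, (A,merge)→9500, (D,merge)→36200, (A,nl)→53700, (D,nl)→501900; best=5600 via (A,hash)
  {ABC}: card=62500; try (C,hash)→5800, (B,hash)→8100, (C,merge)→35200, (B,merge)→36350, (C,nl)→251900, (B,nl)→626600; best=5800 via (C,hash)
  {ABCD}: card=125000; try (C,hash)→12000, (D,hash)→71500, (C,merge)→76400, (C,nl)→505600, (D,merge)→1070100, (D,nl)→12505800; best=12000 via (C,hash)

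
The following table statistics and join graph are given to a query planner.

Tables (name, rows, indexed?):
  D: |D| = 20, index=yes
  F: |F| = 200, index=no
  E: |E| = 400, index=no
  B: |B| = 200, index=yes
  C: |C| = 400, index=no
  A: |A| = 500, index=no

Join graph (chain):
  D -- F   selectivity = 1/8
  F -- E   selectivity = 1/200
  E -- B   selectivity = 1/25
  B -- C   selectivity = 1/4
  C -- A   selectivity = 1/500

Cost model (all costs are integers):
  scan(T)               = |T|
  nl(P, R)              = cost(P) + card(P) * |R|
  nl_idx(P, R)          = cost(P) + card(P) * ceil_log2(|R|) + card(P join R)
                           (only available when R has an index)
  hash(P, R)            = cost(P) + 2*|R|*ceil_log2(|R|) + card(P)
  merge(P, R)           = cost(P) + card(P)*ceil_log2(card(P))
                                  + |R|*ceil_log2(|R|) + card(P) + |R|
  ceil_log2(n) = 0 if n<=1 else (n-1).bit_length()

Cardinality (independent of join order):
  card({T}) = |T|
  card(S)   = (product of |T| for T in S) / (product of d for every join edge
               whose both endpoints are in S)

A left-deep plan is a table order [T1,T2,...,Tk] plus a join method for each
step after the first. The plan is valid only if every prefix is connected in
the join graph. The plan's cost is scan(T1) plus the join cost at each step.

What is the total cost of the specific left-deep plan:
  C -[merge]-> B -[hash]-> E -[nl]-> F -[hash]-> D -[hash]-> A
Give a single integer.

65162600

step 1: scan C: cost=400, card=400
step 2: join B via merge
    card(P join B) = 400*200/(4) = 20000
    cost = 400 + 400*9 + 200*8 + 400 + 200 = 6200
step 3: join E via hash
    card(P join E) = 20000*400/(25) = 320000
    cost = 6200 + 2*400*9 + 20000 = 33400
step 4: join F via nl
    card(P join F) = 320000*200/(200) = 320000
    cost = 33400 + 320000*200 = 64033400
step 5: join D via hash
    card(P join D) = 320000*20/(8) = 800000
    cost = 64033400 + 2*20*5 + 320000 = 64353600
step 6: join A via hash
    card(P join A) = 800000*500/(500) = 800000
    cost = 64353600 + 2*500*9 + 800000 = 65162600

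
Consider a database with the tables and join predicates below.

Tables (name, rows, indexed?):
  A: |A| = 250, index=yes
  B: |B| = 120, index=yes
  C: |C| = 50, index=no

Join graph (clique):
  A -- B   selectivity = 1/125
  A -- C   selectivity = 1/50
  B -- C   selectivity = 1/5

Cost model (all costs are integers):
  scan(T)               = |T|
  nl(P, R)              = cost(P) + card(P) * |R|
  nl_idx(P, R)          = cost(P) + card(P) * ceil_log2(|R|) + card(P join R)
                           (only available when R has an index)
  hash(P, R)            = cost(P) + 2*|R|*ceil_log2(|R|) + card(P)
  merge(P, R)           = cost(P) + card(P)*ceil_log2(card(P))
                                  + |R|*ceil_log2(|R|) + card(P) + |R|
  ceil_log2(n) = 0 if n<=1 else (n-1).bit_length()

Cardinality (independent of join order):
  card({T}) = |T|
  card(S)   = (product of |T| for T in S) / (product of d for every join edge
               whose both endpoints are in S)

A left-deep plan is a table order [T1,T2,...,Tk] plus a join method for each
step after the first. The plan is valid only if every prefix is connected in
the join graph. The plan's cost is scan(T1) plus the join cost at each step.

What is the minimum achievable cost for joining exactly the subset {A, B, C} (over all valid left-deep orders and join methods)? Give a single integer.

Selinger DP over subsets of {A,B,C}:
  {A}: scan cost=250, card=250
  {B}: scan cost=120, card=120
  {C}: scan cost=50, card=50
  {AB}: card=240; try (A,nl_idx)→1320, (B,hash)→2180, (B,nl_idx)→2240, (A,merge)→3330, (B,merge)→3460, (A,hash)→4240 …(+2); best=1320 via (A,nl_idx)
  {AC}: card=250; try (A,nl_idx)→700, (C,hash)→1100, (A,merge)→2650, (C,merge)→2850, (A,hash)→4100, (A,nl)→12550 …(+1); best=700 via (A,nl_idx)
  {BC}: card=1200; try (C,hash)→840, (B,merge)→1360, (C,merge)→1430, (B,nl_idx)→1600, (B,hash)→1780, (B,nl)→6050 …(+1); best=840 via (C,hash)
  {ABC}: card=48; try (C,hash)→2160, (B,nl_idx)→2498, (B,hash)→2630, (C,merge)→3830, (B,merge)→3910, (A,hash)→6040 …(+5); best=2160 via (C,hash)

2160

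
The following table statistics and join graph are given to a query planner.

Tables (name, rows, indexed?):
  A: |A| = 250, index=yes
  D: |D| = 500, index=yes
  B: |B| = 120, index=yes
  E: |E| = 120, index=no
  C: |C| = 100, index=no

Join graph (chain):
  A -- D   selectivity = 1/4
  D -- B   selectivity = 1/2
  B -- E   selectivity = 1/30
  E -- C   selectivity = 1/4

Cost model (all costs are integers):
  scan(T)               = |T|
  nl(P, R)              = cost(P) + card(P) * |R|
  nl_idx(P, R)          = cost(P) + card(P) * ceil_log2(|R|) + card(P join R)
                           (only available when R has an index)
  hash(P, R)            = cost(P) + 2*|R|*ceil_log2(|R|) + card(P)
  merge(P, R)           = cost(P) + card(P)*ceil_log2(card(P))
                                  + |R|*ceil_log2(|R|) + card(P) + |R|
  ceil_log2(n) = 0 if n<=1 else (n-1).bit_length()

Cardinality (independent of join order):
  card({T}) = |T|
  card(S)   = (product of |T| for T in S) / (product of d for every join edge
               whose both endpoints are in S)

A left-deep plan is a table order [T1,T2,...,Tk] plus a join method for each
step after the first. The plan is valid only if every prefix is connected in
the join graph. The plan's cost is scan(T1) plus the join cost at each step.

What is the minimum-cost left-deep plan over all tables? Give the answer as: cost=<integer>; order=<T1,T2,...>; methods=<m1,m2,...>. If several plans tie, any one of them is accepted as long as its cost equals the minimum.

Selinger DP (subsets sized 1..n):
  {A}: scan cost=250, card=250
  {D}: scan cost=500, card=500
  {B}: scan cost=120, card=120
  {E}: scan cost=120, card=120
  {C}: scan cost=100, card=100
  {AD}: card=31250; try (A,hash)→5000, (D,merge)→7500, (A,merge)→7750, (D,hash)→9500, (D,nl_idx)→33750, (A,nl_idx)→35750 …(+2); best=5000 via (A,hash)
  {BD}: card=30000; try (B,hash)→2680, (D,merge)→6080, (B,merge)→6460, (D,hash)→9240, (D,nl_idx)→31200, (B,nl_idx)→34000 …(+2); best=2680 via (B,hash)
  {BE}: card=480; try (B,nl_idx)→1440, (E,hash)→1920, (B,hash)→1920, (E,merge)→2040, (B,merge)→2040, (E,nl)→14520 …(+1); best=1440 via (B,nl_idx)
  {CE}: card=3000; try (C,hash)→1640, (E,merge)→1860, (E,hash)→1880, (C,merge)→1880, (E,nl)→12100, (C,nl)→12120; best=1640 via (C,hash)
  {ABD}: card=1875000; try (A,hash)→36680, (B,hash)→37930, (A,merge)→484930, (B,merge)→505960, (B,nl_idx)→2098750, (A,nl_idx)→2117680 …(+2); best=36680 via (A,hash)
  {BDE}: card=120000; try (D,hash)→10920, (D,merge)→11240, (E,hash)→34360, (D,nl_idx)→125760, (D,nl)→241440, (E,merge)→483640 …(+1); best=10920 via (D,hash)
  {BCE}: card=12000; try (C,hash)→3320, (B,hash)→6320, (C,merge)→7040, (B,nl_idx)→34640, (B,merge)→41600, (C,nl)→49440 …(+1); best=3320 via (C,hash)
  {ABDE}: card=7500000; try (A,hash)→134920, (E,hash)→1913360, (A,merge)→2173170, (A,nl_idx)→8470920, (A,nl)→30010920, (E,merge)→41287640 …(+1); best=134920 via (A,hash)
  {BCDE}: card=3000000; try (D,hash)→24320, (C,hash)→132320, (D,merge)→188320, (C,merge)→2171720, (D,nl_idx)→3111320, (D,nl)→6003320 …(+1); best=24320 via (D,hash)
  {ABCDE}: card=187500000; try (A,hash)→3028320, (C,hash)→7636320, (A,merge)→69026570, (C,merge)→180135720, (A,nl_idx)→211524320, (A,nl)→750024320 …(+1); best=3028320 via (A,hash)

cost=3028320; order=E,B,C,D,A; methods=nl_idx,hash,hash,hash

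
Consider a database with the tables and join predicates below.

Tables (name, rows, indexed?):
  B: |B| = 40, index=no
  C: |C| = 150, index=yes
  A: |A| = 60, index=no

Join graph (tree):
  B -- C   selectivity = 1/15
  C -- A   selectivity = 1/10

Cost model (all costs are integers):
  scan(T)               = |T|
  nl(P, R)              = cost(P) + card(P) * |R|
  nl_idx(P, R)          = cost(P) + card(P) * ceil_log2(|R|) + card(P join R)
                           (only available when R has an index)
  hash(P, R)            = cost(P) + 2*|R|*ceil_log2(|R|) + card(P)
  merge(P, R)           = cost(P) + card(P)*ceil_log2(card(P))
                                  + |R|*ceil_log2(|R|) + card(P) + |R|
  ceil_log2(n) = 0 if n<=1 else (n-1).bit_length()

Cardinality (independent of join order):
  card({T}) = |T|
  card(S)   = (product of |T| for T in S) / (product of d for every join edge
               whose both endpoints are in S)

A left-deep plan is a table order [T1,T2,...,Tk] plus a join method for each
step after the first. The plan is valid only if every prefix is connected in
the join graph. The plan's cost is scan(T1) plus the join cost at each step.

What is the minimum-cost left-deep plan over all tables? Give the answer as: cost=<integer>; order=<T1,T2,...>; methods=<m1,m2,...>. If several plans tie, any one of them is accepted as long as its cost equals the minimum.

cost=1880; order=B,C,A; methods=nl_idx,hash

Selinger DP (subsets sized 1..n):
  {B}: scan cost=40, card=40
  {C}: scan cost=150, card=150
  {A}: scan cost=60, card=60
  {BC}: card=400; try (C,nl_idx)→760, (B,hash)→780, (C,merge)→1670, (B,merge)→1780, (C,hash)→2480, (C,nl)→6040 …(+1); best=760 via (C,nl_idx)
  {AC}: card=900; try (A,hash)→1020, (C,nl_idx)→1440, (C,merge)→1830, (A,merge)→1920, (C,hash)→2520, (C,nl)→9060 …(+1); best=1020 via (A,hash)
  {ABC}: card=2400; try (A,hash)→1880, (B,hash)→2400, (A,merge)→5180, (B,merge)→11200, (A,nl)→24760, (B,nl)→37020; best=1880 via (A,hash)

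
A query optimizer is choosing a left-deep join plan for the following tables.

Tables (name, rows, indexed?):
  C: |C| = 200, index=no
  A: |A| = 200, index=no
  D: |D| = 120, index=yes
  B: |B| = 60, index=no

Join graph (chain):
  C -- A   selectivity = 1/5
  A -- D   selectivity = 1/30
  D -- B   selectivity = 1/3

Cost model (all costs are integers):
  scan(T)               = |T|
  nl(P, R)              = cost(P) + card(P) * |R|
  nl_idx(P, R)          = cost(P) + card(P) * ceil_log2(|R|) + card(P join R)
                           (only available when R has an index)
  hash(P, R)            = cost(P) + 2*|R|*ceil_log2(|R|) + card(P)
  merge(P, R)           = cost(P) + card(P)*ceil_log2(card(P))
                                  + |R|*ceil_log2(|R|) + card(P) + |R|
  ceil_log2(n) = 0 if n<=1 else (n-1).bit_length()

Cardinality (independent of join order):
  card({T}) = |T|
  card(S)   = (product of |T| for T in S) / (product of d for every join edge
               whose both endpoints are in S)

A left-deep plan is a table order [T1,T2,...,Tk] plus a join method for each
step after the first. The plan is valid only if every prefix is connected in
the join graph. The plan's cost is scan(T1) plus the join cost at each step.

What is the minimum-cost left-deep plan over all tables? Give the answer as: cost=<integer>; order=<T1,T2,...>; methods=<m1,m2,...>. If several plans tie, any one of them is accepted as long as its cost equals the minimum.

cost=22800; order=A,D,B,C; methods=hash,hash,hash

Selinger DP (subsets sized 1..n):
  {C}: scan cost=200, card=200
  {A}: scan cost=200, card=200
  {D}: scan cost=120, card=120
  {B}: scan cost=60, card=60
  {AC}: card=8000; try (C,hash)→3600, (A,hash)→3600, (C,merge)→3800, (A,merge)→3800, (C,nl)→40200, (A,nl)→40200; best=3600 via (C,hash)
  {AD}: card=800; try (D,hash)→2080, (D,nl_idx)→2400, (A,merge)→2880, (D,merge)→2960, (A,hash)→3440, (A,nl)→24120 …(+1); best=2080 via (D,hash)
  {BD}: card=2400; try (B,hash)→960, (D,merge)→1440, (B,merge)→1500, (D,hash)→1800, (D,nl_idx)→2880, (D,nl)→7260 …(+1); best=960 via (B,hash)
  {ACD}: card=32000; try (C,hash)→6080, (C,merge)→12680, (D,hash)→13280, (D,nl_idx)→91600, (D,merge)→116560, (C,nl)→162080 …(+1); best=6080 via (C,hash)
  {ABD}: card=16000; try (B,hash)→3600, (A,hash)→6560, (B,merge)→11300, (A,merge)→33960, (B,nl)→50080, (A,nl)→480960; best=3600 via (B,hash)
  {ABCD}: card=640000; try (C,hash)→22800, (B,hash)→38800, (C,merge)→245400, (B,merge)→518500, (B,nl)→1926080, (C,nl)→3203600; best=22800 via (C,hash)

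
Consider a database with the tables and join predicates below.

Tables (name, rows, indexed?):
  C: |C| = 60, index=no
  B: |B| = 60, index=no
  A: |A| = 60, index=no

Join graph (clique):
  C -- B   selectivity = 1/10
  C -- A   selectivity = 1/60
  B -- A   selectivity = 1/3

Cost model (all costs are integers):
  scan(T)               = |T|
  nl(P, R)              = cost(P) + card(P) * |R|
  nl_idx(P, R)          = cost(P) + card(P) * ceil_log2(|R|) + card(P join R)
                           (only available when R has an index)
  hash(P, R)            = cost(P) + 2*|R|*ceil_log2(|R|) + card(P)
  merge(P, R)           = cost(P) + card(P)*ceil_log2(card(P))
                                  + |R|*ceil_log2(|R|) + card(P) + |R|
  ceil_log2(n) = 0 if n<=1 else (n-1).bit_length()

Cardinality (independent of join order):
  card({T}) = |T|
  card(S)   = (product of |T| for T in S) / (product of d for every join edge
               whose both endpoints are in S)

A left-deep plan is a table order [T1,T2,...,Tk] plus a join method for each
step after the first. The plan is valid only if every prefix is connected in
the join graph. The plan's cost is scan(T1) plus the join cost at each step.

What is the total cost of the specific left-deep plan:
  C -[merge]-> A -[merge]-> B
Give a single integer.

step 1: scan C: cost=60, card=60
step 2: join A via merge
    card(P join A) = 60*60/(60) = 60
    cost = 60 + 60*6 + 60*6 + 60 + 60 = 900
step 3: join B via merge
    card(P join B) = 60*60/(10*3) = 120
    cost = 900 + 60*6 + 60*6 + 60 + 60 = 1740

1740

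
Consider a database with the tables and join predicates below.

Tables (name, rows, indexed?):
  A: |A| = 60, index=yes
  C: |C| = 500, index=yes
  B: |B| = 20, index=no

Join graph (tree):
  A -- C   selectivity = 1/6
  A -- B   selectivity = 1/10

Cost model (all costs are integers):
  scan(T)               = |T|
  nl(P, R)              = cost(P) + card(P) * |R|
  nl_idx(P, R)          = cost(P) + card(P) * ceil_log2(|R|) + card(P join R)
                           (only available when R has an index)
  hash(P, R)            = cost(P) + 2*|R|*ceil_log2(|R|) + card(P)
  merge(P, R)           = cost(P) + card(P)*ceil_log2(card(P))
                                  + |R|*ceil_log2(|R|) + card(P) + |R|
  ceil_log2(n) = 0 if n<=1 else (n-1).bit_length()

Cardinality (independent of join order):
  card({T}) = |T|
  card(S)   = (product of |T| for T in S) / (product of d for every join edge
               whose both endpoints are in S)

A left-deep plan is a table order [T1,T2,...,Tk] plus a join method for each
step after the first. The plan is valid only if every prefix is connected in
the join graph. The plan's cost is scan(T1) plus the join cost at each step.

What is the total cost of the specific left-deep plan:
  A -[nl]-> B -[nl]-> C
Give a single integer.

61260

step 1: scan A: cost=60, card=60
step 2: join B via nl
    card(P join B) = 60*20/(10) = 120
    cost = 60 + 60*20 = 1260
step 3: join C via nl
    card(P join C) = 120*500/(6) = 10000
    cost = 1260 + 120*500 = 61260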